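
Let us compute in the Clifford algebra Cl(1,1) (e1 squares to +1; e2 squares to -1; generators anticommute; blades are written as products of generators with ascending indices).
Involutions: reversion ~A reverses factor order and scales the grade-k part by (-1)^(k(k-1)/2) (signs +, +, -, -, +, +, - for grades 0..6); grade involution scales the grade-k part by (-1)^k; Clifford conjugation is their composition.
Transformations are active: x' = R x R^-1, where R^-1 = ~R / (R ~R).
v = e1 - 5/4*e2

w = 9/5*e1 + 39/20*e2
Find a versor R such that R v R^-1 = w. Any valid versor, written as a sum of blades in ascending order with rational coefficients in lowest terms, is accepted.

A norm check does it: q(v) = q(w) = -9/16, hence R = v + w = 14/5*e1 + 7/10*e2 realises the map — parallel part kept, (v - w)/2 negated, v carried to w.
Answer: 14/5*e1 + 7/10*e2


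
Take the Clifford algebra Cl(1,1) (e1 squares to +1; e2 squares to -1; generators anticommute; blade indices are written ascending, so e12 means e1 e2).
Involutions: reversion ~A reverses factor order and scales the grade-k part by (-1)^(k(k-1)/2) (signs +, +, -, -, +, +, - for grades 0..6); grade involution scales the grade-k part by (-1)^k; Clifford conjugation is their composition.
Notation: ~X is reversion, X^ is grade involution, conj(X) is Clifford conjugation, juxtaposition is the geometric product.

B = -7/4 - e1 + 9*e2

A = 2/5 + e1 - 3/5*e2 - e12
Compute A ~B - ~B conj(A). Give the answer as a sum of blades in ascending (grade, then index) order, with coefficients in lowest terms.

first term: 37/10 + 137/20*e1 + 73/20*e2 + 203/20*e12
second term: -51/10 + 207/20*e1 + 31/20*e2 + 133/20*e12
Answer: 44/5 - 7/2*e1 + 21/10*e2 + 7/2*e12


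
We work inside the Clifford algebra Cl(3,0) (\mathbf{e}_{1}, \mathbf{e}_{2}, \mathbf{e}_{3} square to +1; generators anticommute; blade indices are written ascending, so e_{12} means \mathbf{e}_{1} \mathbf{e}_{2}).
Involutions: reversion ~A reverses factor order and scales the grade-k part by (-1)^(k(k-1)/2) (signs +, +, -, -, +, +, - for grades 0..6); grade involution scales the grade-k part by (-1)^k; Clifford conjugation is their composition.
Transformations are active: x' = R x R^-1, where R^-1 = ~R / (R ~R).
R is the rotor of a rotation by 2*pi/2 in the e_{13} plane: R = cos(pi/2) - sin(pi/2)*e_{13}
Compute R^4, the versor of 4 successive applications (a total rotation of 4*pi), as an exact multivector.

The rotor phase is half the rotation angle and phases add under composition, so 4 steps in the e_{13} plane accumulate phase 4*(pi/2) = 2 \pi: R^4 = cos(2 \pi) - sin(2 \pi)*e_{13}.
cos(2 \pi) = 1 and sin(2 \pi) = 0, so R^4 = 1. The total rotation 4*pi is 2 full turns, so every vector returns to itself, yet the rotor is +1, back on the identity sheet (an even number of 2*pi turns).
Answer: 1


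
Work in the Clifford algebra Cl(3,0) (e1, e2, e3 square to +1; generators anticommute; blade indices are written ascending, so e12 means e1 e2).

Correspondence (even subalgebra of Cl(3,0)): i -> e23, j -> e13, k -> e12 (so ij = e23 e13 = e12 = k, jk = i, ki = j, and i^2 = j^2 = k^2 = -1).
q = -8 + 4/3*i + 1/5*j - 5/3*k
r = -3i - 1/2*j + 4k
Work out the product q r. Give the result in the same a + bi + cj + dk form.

In blades: q = -8 - 5/3*e12 + 1/5*e13 + 4/3*e23, r = 4*e12 - 1/2*e13 - 3*e23.
Distribute q over r term by term (generator squares from the signature, products reordered to ascending indices): (-8)*r = -32*e12 + 4*e13 + 24*e23; (-5/3*e12)*r = 20/3 + 5*e13 - 5/6*e23; (1/5*e13)*r = 1/10 + 3/5*e12 + 4/5*e23; (4/3*e23)*r = 4 - 2/3*e12 - 16/3*e13.
Sum: 323/30 - 481/15*e12 + 11/3*e13 + 719/30*e23; translating back through the correspondence:
Answer: 323/30 + 719/30*i + 11/3*j - 481/15*k


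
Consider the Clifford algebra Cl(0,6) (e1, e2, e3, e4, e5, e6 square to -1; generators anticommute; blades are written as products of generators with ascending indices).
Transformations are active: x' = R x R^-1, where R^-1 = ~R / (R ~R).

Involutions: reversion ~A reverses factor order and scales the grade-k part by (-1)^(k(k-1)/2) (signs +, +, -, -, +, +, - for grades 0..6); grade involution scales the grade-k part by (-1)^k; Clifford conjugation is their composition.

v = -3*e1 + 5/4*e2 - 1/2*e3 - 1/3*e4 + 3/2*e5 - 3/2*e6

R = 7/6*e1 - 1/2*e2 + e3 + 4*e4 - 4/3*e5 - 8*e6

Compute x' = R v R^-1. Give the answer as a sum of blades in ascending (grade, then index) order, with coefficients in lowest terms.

~R = 7/6*e1 - 1/2*e2 + e3 + 4*e4 - 4/3*e5 - 8*e6, and R ~R = -1519/18, so R^-1 = ~R / (-1519/18).
R v = -97/24 - 1/24*e1 e2 + 29/12*e1 e3 + 209/18*e1 e4 - 9/4*e1 e5 - 103/4*e1 e6 - e2 e3 - 29/6*e2 e4 + 11/12*e2 e5 + 43/4*e2 e6 + 5/3*e3 e4 + 5/6*e3 e5 - 11/2*e3 e6 + 50/9*e4 e5 - 26/3*e4 e6 + 14*e5 e6
Answer: 2701/868*e1 - 3943/3038*e2 + 905/1519*e3 + 3265/4557*e4 - 4945/3038*e5 + 2229/3038*e6


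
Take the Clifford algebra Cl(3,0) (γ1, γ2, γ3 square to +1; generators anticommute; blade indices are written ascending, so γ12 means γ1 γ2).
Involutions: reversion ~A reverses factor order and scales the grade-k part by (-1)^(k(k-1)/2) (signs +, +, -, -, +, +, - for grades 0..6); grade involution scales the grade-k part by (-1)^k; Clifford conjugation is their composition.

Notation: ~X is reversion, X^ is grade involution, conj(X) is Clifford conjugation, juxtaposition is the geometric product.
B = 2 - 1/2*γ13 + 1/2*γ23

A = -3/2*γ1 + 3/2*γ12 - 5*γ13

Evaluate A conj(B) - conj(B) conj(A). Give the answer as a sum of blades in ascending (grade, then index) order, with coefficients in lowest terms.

first term: 5/2 - 3*γ1 - 3/4*γ3 + 1/2*γ12 - 43/4*γ13 - 3/4*γ23 + 3/4*γ123
second term: -5/2 + 3*γ1 - 3/4*γ3 - 11/2*γ12 + 37/4*γ13 - 3/4*γ23 - 3/4*γ123
Answer: 5 - 6*γ1 + 6*γ12 - 20*γ13 + 3/2*γ123


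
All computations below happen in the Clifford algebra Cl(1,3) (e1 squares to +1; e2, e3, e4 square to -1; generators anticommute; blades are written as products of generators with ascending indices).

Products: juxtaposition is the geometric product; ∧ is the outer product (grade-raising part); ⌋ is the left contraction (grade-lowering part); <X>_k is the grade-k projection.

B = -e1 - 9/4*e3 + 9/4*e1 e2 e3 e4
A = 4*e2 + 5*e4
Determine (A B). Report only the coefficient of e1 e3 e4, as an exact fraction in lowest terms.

step 1: 4*e1 e2 + 5*e1 e4 - 9*e2 e3 + 45/4*e3 e4 + 45/4*e1 e2 e3 + 9*e1 e3 e4
Answer: 9


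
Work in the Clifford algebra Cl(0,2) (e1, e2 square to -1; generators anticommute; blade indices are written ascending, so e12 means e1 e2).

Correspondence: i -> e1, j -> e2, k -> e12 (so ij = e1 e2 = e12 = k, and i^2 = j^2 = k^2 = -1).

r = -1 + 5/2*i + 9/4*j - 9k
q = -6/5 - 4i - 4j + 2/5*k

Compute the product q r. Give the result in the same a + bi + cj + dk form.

In blades: q = -6/5 - 4*e1 - 4*e2 + 2/5*e12, r = -1 + 5/2*e1 + 9/4*e2 - 9*e12.
Distribute q over r term by term (generator squares from the signature, products reordered to ascending indices): (-6/5)*r = 6/5 - 3*e1 - 27/10*e2 + 54/5*e12; (-4*e1)*r = 10 + 4*e1 - 36*e2 - 9*e12; (-4*e2)*r = 9 + 36*e1 + 4*e2 + 10*e12; (2/5*e12)*r = 18/5 - 9/10*e1 + e2 - 2/5*e12.
Sum: 119/5 + 361/10*e1 - 337/10*e2 + 57/5*e12; translating back through the correspondence:
Answer: 119/5 + 361/10*i - 337/10*j + 57/5*k


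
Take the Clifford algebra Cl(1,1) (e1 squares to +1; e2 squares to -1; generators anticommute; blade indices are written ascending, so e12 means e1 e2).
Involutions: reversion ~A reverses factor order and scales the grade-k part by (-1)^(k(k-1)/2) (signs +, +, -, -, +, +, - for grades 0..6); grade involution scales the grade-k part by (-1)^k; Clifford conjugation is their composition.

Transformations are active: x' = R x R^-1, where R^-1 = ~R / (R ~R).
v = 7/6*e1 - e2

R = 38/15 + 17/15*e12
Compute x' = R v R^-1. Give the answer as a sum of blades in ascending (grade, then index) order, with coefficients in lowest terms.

~R = 38/15 - 17/15*e12, and R ~R = 77/15, so R^-1 = ~R / (77/15).
R v = 184/45*e1 - 347/90*e2
Answer: 19883/6930*e1 - 9721/3465*e2


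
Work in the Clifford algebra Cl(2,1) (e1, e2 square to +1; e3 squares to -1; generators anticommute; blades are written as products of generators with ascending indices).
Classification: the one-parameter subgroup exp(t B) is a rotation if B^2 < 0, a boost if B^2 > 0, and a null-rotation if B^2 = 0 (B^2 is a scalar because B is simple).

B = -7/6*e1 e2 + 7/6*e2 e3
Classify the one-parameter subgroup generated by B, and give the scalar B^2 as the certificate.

B^2 term by term: the squares give (-7/6)^2*(e1 e2)^2 + (7/6)^2*(e2 e3)^2 = 49/36*(-1) + 49/36*(+1) = 0 (each basis 2-blade squares to minus the product of its generators' squares); cross terms between blades sharing an index anticommute and cancel. So B^2 = 0.
Answer: null-rotation, certificate B^2 = 0. Key observation: B^2 = 0 is a conjugation invariant, so its sign decides the class regardless of the surface form of B.


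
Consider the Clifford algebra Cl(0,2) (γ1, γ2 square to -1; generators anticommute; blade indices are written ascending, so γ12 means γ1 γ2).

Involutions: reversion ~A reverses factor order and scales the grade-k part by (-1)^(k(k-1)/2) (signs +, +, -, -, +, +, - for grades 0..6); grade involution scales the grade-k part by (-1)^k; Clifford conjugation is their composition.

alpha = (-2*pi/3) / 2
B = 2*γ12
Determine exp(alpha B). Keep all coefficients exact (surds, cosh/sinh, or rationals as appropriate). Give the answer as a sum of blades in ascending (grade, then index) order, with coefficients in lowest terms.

B^2 = (2)^2*(γ12)^2 = 4*(-1) = -4 (a basis 2-blade squares to minus the product of its generators' squares).
B^2 = -4 — a negative square means the series sums to a rotation: l = 2, alpha*l = -2*pi/3, so exp(alpha B) = cos(-2*pi/3) + (sin(-2*pi/3)/2)*B = -1/2 + (-sqrt(3)/4)*B.
Answer: -1/2 - sqrt(3)/2*γ12


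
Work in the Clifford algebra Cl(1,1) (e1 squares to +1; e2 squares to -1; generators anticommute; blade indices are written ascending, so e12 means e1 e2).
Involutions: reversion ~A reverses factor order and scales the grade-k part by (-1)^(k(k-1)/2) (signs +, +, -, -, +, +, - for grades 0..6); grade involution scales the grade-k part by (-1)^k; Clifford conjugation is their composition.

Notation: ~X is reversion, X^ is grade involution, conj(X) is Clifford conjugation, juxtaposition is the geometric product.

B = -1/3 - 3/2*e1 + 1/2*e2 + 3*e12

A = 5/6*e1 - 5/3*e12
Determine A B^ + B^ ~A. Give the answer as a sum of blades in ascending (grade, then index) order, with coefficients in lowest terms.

first term: -15/4 - 10/9*e1 + 5*e2 + 5/36*e12
second term: 25/4 - 10/9*e1 - 5/36*e12
Answer: 5/2 - 20/9*e1 + 5*e2


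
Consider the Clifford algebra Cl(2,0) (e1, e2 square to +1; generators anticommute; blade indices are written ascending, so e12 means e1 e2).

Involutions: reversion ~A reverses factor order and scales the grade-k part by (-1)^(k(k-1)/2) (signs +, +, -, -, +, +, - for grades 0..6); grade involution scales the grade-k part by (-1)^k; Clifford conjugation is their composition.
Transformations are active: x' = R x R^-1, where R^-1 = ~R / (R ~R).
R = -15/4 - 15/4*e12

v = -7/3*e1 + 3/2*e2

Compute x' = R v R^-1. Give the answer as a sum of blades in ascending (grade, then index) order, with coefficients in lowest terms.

~R = -15/4 + 15/4*e12, and R ~R = 225/8, so R^-1 = ~R / (225/8).
R v = 25/8*e1 - 115/8*e2
Answer: 3/2*e1 + 7/3*e2


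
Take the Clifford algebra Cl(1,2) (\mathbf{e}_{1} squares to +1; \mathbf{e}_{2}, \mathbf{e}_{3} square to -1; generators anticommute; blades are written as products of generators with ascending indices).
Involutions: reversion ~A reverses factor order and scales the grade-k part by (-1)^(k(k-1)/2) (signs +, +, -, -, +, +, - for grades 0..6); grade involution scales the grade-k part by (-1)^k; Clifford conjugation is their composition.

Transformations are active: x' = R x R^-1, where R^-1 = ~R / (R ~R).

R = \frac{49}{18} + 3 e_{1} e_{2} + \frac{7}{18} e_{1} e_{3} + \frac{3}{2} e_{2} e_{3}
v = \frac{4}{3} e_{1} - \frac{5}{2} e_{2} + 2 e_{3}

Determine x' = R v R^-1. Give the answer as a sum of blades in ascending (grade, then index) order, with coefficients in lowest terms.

~R = \frac{49}{18} - 3 e_{1} e_{2} - \frac{7}{18} e_{1} e_{3} - \frac{3}{2} e_{2} e_{3}, and R ~R = \frac{55}{108}, so R^-1 = ~R / (\frac{55}{108}).
R v = \frac{559}{54} e_{1} - \frac{497}{36} e_{2} + \frac{127}{108} e_{3} + \frac{323}{36} e_{1} e_{2} e_{3}
Answer: \frac{16057}{99} e_{1} - \frac{14453}{110} e_{2} - \frac{47093}{495} e_{3}


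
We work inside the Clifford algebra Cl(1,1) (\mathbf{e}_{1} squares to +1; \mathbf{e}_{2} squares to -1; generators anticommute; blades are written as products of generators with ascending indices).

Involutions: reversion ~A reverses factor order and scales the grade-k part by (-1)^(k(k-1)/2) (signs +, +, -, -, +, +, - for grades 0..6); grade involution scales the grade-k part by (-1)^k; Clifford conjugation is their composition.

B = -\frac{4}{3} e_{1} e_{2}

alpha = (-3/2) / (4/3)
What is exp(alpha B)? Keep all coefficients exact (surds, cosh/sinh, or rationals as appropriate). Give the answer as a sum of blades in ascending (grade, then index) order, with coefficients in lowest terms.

B^2 = (-\frac{4}{3})^2*(e_{1} e_{2})^2 = \frac{16}{9}*(+1) = \frac{16}{9} (a basis 2-blade squares to minus the product of its generators' squares).
B^2 = \frac{16}{9} — hyperbolic case — the even/odd split gives cosh and sinh: l = \frac{4}{3}, alpha*l = - \frac{3}{2}, so exp(alpha B) = cosh(- \frac{3}{2}) + (sinh(- \frac{3}{2})/(\frac{4}{3}))*B = \cosh{\left(\frac{3}{2} \right)} + (- \frac{3 \sinh{\left(\frac{3}{2} \right)}}{4})*B.
Answer: \cosh{\left(\frac{3}{2} \right)} + \sinh{\left(\frac{3}{2} \right)} e_{1} e_{2}


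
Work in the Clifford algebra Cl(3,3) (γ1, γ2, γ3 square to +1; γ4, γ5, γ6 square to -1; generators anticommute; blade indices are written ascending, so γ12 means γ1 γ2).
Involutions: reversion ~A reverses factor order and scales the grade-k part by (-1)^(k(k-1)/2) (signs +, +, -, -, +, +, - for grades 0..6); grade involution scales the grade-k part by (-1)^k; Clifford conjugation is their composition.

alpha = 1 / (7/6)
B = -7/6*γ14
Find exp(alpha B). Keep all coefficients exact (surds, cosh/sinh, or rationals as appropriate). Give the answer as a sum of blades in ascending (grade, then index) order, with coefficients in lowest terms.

B^2 = (-7/6)^2*(γ14)^2 = 49/36*(+1) = 49/36 (a basis 2-blade squares to minus the product of its generators' squares).
B^2 = 49/36 — the positive square puts this in the hyperbolic regime; l = 7/6, alpha*l = 1, so exp(alpha B) = cosh(1) + (sinh(1)/(7/6))*B = cosh(1) + (6*sinh(1)/7)*B.
Answer: cosh(1) - sinh(1)*γ14


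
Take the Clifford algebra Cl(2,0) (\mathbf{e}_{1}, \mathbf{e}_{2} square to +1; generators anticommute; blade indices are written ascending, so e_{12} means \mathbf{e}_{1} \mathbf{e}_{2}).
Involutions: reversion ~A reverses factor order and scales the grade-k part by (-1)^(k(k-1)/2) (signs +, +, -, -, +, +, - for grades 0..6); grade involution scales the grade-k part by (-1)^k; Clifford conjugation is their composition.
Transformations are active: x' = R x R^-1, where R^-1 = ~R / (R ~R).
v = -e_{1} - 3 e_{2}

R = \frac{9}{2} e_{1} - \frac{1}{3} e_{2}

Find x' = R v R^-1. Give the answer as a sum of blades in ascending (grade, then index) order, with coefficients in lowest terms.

~R = \frac{9}{2} e_{1} - \frac{1}{3} e_{2}, and R ~R = \frac{733}{36}, so R^-1 = ~R / (\frac{733}{36}).
R v = -\frac{7}{2} - \frac{83}{6} e_{12}
Answer: -\frac{401}{733} e_{1} + \frac{2283}{733} e_{2}


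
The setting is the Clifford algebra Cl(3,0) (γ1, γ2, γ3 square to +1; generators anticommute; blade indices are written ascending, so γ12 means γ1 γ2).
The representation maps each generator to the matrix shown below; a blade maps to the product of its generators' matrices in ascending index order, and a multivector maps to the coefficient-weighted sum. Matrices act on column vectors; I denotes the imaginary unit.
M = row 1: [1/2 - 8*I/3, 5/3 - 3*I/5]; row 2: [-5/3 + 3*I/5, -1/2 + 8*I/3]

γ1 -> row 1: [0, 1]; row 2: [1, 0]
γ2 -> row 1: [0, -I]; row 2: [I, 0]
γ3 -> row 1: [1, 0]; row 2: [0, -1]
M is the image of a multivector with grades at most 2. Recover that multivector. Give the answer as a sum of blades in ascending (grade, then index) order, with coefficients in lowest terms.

Method: 1, rho(γ1), rho(γ2), rho(γ3) form a trace-orthogonal basis of the 2x2 complex matrices (tr(X Y) = 2 if X = Y, else 0), so M = m0*1 + m1*rho(γ1) + m2*rho(γ2) + m3*rho(γ3) with m0 = tr(M)/2 = 0, m1 = tr(M rho(γ1))/2 = 0, m2 = tr(M rho(γ2))/2 = 3/5 + 5*I/3, m3 = tr(M rho(γ3))/2 = 1/2 - 8*I/3.
Multiplying table entries, the bivector images are rho(γ12) = I*rho(γ3), rho(γ13) = -I*rho(γ2), rho(γ23) = I*rho(γ1); with real blade coefficients the real parts of m0..m3 are the coefficients of 1, γ1, γ2, γ3 and the imaginary parts give the bivectors (γ23: Im m1, γ13: -Im m2, γ12: Im m3).
Answer: 3/5*γ2 + 1/2*γ3 - 8/3*γ12 - 5/3*γ13


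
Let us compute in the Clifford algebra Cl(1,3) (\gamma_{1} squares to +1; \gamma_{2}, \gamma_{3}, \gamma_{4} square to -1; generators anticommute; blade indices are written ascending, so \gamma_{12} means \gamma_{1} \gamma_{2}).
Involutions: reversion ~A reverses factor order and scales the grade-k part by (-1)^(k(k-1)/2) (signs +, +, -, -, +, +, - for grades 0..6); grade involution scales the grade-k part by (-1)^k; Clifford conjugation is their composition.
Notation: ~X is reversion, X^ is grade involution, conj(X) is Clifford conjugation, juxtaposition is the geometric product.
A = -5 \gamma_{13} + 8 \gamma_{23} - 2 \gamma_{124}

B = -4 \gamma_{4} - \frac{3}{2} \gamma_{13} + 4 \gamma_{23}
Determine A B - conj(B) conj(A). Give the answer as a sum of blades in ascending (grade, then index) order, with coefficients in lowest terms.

first term: -\frac{49}{2} - 16 \gamma_{12} + 28 \gamma_{134} - 35 \gamma_{234}
second term: -\frac{49}{2} + 16 \gamma_{12} + 28 \gamma_{134} - 35 \gamma_{234}
Answer: -32 \gamma_{12}


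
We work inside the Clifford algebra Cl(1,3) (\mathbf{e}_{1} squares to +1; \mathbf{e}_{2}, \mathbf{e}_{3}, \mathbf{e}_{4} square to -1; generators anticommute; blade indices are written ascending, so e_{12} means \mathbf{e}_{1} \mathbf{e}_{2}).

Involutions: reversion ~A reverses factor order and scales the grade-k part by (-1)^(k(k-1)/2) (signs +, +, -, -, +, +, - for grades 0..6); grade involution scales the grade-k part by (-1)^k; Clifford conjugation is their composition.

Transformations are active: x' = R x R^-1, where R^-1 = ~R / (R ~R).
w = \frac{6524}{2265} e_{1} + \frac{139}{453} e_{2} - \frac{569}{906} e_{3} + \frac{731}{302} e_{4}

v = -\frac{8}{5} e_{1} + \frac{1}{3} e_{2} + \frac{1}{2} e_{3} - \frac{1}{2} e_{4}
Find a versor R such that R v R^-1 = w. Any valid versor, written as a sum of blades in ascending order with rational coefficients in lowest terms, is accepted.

Why this works: both vectors square to \frac{877}{450}, so q(v) = q(w) and R = v + w = \frac{580}{453} e_{1} + \frac{290}{453} e_{2} - \frac{58}{453} e_{3} + \frac{290}{151} e_{4} carries v to w — its own direction survives, the complement (v - w)/2 flips.
Answer: \frac{580}{453} e_{1} + \frac{290}{453} e_{2} - \frac{58}{453} e_{3} + \frac{290}{151} e_{4}


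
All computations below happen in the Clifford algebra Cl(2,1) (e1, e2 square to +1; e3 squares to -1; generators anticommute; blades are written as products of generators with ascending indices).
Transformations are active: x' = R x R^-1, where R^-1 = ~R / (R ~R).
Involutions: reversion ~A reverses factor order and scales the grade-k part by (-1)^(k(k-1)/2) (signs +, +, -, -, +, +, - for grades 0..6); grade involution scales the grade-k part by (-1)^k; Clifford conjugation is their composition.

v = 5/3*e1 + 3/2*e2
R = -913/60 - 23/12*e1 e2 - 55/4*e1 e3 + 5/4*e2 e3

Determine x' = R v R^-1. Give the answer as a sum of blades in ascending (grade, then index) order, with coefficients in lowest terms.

~R = -913/60 + 23/12*e1 e2 + 55/4*e1 e3 - 5/4*e2 e3, and R ~R = 10034/225, so R^-1 = ~R / (10034/225).
R v = -2033/72*e1 - 7067/360*e2 + 505/24*e3 + 545/24*e1 e2 e3
Answer: 2825/173*e1 - 8747/4152*e2 - 22575/1384*e3


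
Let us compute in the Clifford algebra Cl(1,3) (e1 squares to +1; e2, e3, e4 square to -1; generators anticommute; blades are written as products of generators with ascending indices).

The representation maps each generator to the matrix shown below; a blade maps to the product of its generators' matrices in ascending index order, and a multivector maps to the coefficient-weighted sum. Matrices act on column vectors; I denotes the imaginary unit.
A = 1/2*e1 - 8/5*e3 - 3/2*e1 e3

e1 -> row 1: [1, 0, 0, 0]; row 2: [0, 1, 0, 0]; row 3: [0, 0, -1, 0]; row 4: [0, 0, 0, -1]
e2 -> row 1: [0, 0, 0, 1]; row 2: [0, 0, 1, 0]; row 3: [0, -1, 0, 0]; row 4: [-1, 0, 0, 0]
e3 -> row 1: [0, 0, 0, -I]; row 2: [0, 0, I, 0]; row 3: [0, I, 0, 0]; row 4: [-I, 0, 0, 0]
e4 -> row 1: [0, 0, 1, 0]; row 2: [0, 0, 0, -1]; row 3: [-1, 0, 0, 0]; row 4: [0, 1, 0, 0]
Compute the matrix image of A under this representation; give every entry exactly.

Bivector images (products of the table entries): rho(e1 e3) = rho(e1)rho(e3) = row 1: [0, 0, 0, -I]; row 2: [0, 0, I, 0]; row 3: [0, -I, 0, 0]; row 4: [I, 0, 0, 0].
M = (1/2)*rho(e1) + (-8/5)*rho(e3) + (-3/2)*rho(e1 e3), summed entrywise:
Answer: row 1: [1/2, 0, 0, 31*I/10]; row 2: [0, 1/2, -31*I/10, 0]; row 3: [0, -I/10, -1/2, 0]; row 4: [I/10, 0, 0, -1/2]


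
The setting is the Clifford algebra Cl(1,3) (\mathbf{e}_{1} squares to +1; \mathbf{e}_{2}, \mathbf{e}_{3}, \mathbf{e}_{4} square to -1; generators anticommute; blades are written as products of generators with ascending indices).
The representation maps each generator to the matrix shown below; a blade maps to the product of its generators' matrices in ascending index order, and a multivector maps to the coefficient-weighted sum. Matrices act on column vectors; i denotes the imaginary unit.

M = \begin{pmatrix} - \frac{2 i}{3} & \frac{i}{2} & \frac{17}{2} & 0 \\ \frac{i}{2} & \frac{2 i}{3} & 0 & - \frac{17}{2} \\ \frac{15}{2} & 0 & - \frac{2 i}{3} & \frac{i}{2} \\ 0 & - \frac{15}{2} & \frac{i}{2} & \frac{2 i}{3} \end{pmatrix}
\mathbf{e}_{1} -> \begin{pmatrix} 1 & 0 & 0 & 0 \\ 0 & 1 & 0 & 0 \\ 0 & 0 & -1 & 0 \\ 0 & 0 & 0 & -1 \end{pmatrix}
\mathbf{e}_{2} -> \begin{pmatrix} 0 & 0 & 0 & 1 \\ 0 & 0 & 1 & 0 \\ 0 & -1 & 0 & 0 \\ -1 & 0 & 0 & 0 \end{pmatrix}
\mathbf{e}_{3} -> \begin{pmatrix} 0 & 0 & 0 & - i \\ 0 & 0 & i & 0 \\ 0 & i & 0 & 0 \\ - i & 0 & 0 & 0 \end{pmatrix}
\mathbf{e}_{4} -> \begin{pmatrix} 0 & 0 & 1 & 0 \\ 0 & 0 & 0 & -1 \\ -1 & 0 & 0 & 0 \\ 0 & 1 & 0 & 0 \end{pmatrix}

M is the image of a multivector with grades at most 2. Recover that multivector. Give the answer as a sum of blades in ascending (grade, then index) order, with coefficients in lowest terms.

Method: the blade images are trace-orthogonal — tr(rho(e_A) rho(e_B)^-1) = 4 if A = B and 0 otherwise — and rho(e_A)^-1 = (e_A)^2 * rho(e_A) with (e_A)^2 = +1 or -1, so the coefficient of e_A in the preimage is (e_A)^2 * tr(M rho(e_A))/4.
Nonzero projections over blades of grade <= 2: e_{4}: (e_{4})^2 = -1, tr(M rho(e_{4})) = -2, coefficient \frac{1}{2}; e_{1} e_{4}: (e_{1} e_{4})^2 = +1, tr(M rho(e_{1} e_{4})) = 32, coefficient 8; e_{2} e_{3}: (e_{2} e_{3})^2 = -1, tr(M rho(e_{2} e_{3})) = - \frac{8}{3}, coefficient \frac{2}{3}; e_{3} e_{4}: (e_{3} e_{4})^2 = -1, tr(M rho(e_{3} e_{4})) = 2, coefficient -\frac{1}{2}. Every other blade of grade <= 2 projects to 0.
Answer: \frac{1}{2} e_{4} + 8 e_{1} e_{4} + \frac{2}{3} e_{2} e_{3} - \frac{1}{2} e_{3} e_{4}


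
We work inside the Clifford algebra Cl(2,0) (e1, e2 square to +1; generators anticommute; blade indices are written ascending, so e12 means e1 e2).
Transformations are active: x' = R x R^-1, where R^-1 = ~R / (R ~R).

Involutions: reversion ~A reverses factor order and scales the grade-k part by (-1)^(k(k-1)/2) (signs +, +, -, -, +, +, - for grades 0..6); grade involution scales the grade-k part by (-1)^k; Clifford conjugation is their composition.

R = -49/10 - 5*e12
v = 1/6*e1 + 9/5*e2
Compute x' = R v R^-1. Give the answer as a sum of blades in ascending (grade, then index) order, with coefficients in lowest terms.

~R = -49/10 + 5*e12, and R ~R = 4901/100, so R^-1 = ~R / (4901/100).
R v = -589/60*e1 - 599/75*e2
Answer: 17607/9802*e1 - 14923/73515*e2


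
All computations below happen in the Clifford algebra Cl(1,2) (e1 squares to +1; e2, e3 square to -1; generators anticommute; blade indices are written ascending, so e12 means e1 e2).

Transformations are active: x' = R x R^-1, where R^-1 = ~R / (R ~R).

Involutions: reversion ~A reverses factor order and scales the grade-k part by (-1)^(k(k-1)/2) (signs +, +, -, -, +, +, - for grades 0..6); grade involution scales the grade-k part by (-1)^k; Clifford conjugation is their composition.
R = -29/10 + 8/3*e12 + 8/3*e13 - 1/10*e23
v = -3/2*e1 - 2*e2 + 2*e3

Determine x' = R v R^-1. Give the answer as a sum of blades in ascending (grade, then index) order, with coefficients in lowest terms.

~R = -29/10 - 8/3*e12 - 8/3*e13 + 1/10*e23, and R ~R = -2611/450, so R^-1 = ~R / (-2611/450).
R v = 87/20*e1 + 10*e2 - 8/5*e3 + 649/60*e123
Answer: 4641/746*e1 + 766/373*e2 + 2366/373*e3


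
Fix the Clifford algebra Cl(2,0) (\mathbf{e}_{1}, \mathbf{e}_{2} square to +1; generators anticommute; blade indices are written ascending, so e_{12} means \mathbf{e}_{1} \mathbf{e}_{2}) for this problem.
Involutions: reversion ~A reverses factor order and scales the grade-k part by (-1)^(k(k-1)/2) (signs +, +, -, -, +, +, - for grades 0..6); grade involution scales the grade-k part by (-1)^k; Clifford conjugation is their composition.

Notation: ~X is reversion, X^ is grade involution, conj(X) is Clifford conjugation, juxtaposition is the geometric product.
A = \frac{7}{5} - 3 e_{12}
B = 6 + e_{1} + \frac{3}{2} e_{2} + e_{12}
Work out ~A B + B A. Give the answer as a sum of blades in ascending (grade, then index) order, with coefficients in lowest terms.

first term: \frac{27}{5} + \frac{59}{10} e_{1} - \frac{9}{10} e_{2} + \frac{97}{5} e_{12}
second term: \frac{57}{5} + \frac{59}{10} e_{1} - \frac{9}{10} e_{2} - \frac{83}{5} e_{12}
Answer: \frac{84}{5} + \frac{59}{5} e_{1} - \frac{9}{5} e_{2} + \frac{14}{5} e_{12}


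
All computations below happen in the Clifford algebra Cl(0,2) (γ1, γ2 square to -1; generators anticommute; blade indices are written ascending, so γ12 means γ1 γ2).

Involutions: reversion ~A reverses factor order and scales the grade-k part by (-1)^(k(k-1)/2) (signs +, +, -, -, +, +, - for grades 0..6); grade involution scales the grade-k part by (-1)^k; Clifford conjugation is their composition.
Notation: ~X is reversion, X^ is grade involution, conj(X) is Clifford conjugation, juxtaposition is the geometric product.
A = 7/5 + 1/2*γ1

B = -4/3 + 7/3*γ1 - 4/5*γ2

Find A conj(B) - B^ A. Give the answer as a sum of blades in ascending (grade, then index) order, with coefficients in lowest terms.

first term: -7/10 - 59/15*γ1 + 28/25*γ2 + 2/5*γ12
second term: -7/10 - 59/15*γ1 + 28/25*γ2 - 2/5*γ12
Answer: 4/5*γ12


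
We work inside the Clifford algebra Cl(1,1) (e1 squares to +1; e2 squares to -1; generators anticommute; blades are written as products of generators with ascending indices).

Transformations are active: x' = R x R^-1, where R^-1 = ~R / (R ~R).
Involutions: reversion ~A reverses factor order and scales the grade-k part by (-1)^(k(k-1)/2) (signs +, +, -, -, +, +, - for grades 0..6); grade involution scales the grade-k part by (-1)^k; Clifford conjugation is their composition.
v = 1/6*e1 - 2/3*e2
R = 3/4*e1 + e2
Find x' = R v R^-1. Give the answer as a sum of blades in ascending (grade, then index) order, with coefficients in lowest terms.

~R = 3/4*e1 + e2, and R ~R = -7/16, so R^-1 = ~R / (-7/16).
R v = 19/24 - 2/3*e1 e2
Answer: -121/42*e1 - 62/21*e2


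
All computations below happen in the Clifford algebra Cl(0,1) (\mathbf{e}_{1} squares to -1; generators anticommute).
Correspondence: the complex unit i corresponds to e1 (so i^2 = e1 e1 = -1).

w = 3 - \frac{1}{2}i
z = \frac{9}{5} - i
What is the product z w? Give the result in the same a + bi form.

In blades: z = \frac{9}{5} - e_{1}, w = 3 - \frac{1}{2} e_{1}.
Distribute z over w term by term (generator squares from the signature, products reordered to ascending indices): (\frac{9}{5})*w = \frac{27}{5} - \frac{9}{10} e_{1}; (-e_{1})*w = -\frac{1}{2} - 3 e_{1}.
Sum: \frac{49}{10} - \frac{39}{10} e_{1}; translating back through the correspondence:
Answer: \frac{49}{10} - \frac{39}{10}i


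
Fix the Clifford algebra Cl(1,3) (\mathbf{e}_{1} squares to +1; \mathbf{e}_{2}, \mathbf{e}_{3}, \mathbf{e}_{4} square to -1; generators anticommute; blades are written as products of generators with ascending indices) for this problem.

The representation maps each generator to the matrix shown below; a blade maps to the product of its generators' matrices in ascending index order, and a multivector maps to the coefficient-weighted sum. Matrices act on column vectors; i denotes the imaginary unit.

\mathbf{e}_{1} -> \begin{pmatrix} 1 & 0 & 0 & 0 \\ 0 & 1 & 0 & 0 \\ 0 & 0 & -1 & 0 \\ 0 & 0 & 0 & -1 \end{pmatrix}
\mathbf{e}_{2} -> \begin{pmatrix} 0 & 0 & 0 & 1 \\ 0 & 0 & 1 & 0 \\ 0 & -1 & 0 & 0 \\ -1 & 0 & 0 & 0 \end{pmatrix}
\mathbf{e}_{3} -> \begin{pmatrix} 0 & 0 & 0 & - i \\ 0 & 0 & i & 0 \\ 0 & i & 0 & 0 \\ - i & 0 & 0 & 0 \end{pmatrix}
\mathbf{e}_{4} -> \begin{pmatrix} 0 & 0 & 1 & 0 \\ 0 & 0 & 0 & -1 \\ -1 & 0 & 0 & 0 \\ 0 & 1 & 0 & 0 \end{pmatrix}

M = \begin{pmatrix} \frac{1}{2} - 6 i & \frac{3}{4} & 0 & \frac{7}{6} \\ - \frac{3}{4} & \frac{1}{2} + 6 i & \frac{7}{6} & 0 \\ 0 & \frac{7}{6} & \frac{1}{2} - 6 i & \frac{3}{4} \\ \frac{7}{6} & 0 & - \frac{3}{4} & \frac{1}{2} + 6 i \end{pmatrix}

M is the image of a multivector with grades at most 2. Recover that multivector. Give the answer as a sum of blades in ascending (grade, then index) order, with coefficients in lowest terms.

Method: the blade images are trace-orthogonal — tr(rho(e_A) rho(e_B)^-1) = 4 if A = B and 0 otherwise — and rho(e_A)^-1 = (e_A)^2 * rho(e_A) with (e_A)^2 = +1 or -1, so the coefficient of e_A in the preimage is (e_A)^2 * tr(M rho(e_A))/4.
Nonzero projections over blades of grade <= 2: 1: (1)^2 = +1, tr(M 1) = 2, coefficient \frac{1}{2}; e_{1} e_{2}: (e_{1} e_{2})^2 = +1, tr(M rho(e_{1} e_{2})) = \frac{14}{3}, coefficient \frac{7}{6}; e_{2} e_{3}: (e_{2} e_{3})^2 = -1, tr(M rho(e_{2} e_{3})) = -24, coefficient 6; e_{2} e_{4}: (e_{2} e_{4})^2 = -1, tr(M rho(e_{2} e_{4})) = -3, coefficient \frac{3}{4}. Every other blade of grade <= 2 projects to 0.
Answer: \frac{1}{2} + \frac{7}{6} e_{1} e_{2} + 6 e_{2} e_{3} + \frac{3}{4} e_{2} e_{4}


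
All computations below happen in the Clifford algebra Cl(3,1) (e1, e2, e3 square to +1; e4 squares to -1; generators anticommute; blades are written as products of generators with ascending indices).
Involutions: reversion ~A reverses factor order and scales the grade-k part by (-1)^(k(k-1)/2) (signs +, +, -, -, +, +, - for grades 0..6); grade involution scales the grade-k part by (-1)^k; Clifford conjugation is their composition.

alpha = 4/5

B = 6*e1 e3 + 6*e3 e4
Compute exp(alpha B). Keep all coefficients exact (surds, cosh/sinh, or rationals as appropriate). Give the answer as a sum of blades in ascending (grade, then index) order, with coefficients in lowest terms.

B^2 term by term: the squares give (6)^2*(e1 e3)^2 + (6)^2*(e3 e4)^2 = 36*(-1) + 36*(+1) = 0 (each basis 2-blade squares to minus the product of its generators' squares); cross terms between blades sharing an index anticommute and cancel. So B^2 = 0.
B^2 = 0, and the exponential is exactly linear here: exp(alpha B) = 1 + alpha B (parabolic case).
Answer: 1 + 24/5*e1 e3 + 24/5*e3 e4


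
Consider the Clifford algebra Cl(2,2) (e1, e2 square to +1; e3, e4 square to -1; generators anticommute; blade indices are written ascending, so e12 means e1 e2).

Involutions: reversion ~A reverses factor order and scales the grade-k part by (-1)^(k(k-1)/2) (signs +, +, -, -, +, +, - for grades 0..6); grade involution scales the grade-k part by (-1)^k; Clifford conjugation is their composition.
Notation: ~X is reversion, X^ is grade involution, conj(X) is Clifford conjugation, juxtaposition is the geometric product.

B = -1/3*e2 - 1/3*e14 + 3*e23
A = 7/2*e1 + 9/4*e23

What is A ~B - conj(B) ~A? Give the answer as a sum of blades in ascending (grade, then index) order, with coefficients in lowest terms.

first term: -27/4 + 3/4*e3 + 7/6*e4 - 7/6*e12 - 21/2*e123 + 3/4*e1234
second term: 27/4 - 3/4*e3 - 7/6*e4 - 7/6*e12 - 21/2*e123 - 3/4*e1234
Answer: -27/2 + 3/2*e3 + 7/3*e4 + 3/2*e1234


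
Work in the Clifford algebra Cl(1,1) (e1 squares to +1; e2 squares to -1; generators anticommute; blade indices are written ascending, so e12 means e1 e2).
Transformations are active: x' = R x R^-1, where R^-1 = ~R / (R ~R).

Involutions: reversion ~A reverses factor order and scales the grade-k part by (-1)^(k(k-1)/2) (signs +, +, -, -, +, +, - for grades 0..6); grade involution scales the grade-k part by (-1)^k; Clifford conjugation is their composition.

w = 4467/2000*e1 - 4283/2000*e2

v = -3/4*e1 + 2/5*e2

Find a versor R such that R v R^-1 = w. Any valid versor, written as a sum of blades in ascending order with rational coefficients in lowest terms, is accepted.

A norm check does it: q(v) = q(w) = 161/400, hence R = v + w = 2967/2000*e1 - 3483/2000*e2 realises the map — parallel part kept, (v - w)/2 negated, v carried to w.
Answer: 2967/2000*e1 - 3483/2000*e2


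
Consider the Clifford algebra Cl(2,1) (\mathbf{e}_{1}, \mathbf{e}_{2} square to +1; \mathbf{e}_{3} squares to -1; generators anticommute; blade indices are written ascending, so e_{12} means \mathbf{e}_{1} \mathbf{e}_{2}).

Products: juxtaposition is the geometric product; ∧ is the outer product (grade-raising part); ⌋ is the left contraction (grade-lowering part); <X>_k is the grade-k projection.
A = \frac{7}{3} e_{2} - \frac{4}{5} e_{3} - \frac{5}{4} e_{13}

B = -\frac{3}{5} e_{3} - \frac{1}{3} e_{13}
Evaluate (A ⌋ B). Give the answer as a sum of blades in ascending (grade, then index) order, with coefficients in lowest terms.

step 1: -\frac{19}{300} + \frac{4}{15} e_{1}
Answer: -\frac{19}{300} + \frac{4}{15} e_{1}


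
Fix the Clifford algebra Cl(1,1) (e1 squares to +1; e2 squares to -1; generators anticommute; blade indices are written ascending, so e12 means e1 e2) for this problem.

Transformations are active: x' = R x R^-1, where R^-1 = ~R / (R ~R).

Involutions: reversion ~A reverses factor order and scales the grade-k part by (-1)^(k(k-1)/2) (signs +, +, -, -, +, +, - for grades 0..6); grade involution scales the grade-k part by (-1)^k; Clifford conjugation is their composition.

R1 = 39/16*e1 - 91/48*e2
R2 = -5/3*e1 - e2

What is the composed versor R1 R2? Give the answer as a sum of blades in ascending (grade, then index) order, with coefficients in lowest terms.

Distribute over the terms of R1 (each basis-blade product reordered to ascending indices, repeated generators contracted through their squares):
(39/16*e1) R2 = -65/16 - 39/16*e12
(-91/48*e2) R2 = -91/48 - 455/144*e12
Summing the partial products and collecting blades:
Answer: -143/24 - 403/72*e12


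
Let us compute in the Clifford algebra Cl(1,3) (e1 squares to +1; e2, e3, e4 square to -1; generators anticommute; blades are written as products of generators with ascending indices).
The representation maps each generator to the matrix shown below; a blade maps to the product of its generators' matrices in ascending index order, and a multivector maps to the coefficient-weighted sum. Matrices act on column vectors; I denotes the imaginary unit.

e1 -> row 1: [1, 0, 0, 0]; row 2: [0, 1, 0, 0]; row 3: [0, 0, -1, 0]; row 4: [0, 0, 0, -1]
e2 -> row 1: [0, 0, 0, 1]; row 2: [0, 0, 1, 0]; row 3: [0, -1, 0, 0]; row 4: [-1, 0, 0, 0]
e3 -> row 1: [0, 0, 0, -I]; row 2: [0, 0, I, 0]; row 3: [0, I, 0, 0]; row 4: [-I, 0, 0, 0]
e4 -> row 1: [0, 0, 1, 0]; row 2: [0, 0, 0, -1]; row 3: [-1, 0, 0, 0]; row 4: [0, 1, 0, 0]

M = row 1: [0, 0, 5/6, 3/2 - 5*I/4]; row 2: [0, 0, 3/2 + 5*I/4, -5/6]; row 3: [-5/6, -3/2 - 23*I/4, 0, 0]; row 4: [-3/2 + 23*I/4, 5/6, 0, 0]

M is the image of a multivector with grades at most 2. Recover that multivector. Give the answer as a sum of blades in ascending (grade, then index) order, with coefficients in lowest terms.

Method: the blade images are trace-orthogonal — tr(rho(e_A) rho(e_B)^-1) = 4 if A = B and 0 otherwise — and rho(e_A)^-1 = (e_A)^2 * rho(e_A) with (e_A)^2 = +1 or -1, so the coefficient of e_A in the preimage is (e_A)^2 * tr(M rho(e_A))/4.
Nonzero projections over blades of grade <= 2: e2: (e2)^2 = -1, tr(M rho(e2)) = -6, coefficient 3/2; e3: (e3)^2 = -1, tr(M rho(e3)) = 9, coefficient -9/4; e4: (e4)^2 = -1, tr(M rho(e4)) = -10/3, coefficient 5/6; e1 e3: (e1 e3)^2 = +1, tr(M rho(e1 e3)) = 14, coefficient 7/2. Every other blade of grade <= 2 projects to 0.
Answer: 3/2*e2 - 9/4*e3 + 5/6*e4 + 7/2*e1 e3


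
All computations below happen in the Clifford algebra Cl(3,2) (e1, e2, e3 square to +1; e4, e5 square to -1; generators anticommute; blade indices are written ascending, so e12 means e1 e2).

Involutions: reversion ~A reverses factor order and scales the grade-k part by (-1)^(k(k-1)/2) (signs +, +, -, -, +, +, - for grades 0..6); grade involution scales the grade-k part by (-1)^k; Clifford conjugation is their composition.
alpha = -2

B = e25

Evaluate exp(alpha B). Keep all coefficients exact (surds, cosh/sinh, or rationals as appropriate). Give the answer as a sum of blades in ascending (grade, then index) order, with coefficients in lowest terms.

B^2 = (1)^2*(e25)^2 = 1*(+1) = 1 (a basis 2-blade squares to minus the product of its generators' squares).
B^2 = 1 — the series telescopes hyperbolically here: l = 1, alpha*l = -2, so exp(alpha B) = cosh(-2) + (sinh(-2)/1)*B = cosh(2) + (-sinh(2))*B.
Answer: cosh(2) - sinh(2)*e25


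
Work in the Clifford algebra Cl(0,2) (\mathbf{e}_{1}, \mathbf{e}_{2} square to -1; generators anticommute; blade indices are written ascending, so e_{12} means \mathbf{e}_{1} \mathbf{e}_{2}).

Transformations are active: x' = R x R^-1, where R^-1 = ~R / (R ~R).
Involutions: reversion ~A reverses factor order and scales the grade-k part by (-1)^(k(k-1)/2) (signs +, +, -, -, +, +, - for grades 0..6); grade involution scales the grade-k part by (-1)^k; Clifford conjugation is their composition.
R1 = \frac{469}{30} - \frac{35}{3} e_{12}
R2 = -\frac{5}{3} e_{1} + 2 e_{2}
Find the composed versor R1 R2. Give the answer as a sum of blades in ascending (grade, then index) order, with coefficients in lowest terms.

Distribute over the terms of R1 (each basis-blade product reordered to ascending indices, repeated generators contracted through their squares):
(\frac{469}{30}) R2 = -\frac{469}{18} e_{1} + \frac{469}{15} e_{2}
(-\frac{35}{3} e_{12}) R2 = \frac{70}{3} e_{1} + \frac{175}{9} e_{2}
Summing the partial products and collecting blades:
Answer: -\frac{49}{18} e_{1} + \frac{2282}{45} e_{2}


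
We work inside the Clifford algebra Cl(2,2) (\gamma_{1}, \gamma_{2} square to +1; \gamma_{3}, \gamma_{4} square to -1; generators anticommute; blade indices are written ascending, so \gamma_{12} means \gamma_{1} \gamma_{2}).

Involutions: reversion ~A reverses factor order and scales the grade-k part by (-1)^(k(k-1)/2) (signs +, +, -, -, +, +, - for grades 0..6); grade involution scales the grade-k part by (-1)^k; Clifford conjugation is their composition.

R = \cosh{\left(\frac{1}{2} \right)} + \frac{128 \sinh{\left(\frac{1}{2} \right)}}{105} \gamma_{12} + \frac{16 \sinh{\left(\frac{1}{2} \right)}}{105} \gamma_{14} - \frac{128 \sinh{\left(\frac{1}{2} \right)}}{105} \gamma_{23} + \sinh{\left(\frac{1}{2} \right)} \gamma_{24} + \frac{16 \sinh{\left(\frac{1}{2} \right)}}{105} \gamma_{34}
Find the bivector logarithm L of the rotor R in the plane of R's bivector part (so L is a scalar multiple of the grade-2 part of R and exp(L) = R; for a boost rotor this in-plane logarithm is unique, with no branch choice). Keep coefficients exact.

The scalar part of R is \cosh{\left(\frac{1}{2} \right)}, so cosh pins the rapidity up to sign — the sign comes from the bivector part; dividing that part by sinh of the rapidity yields the plane, and the in-plane L = rapidity * plane is unique because the two sign choices cancel.
Concretely: cosh(rapidity) = \cosh{\left(\frac{1}{2} \right)} gives rapidity = ±\frac{1}{2}, and since rapidity/sinh(rapidity) is even the sign is immaterial: L = (rapidity/sinh(rapidity)) * <R>_2 = (\frac{1}{2 \sinh{\left(\frac{1}{2} \right)}}) * <R>_2.
Answer: \frac{64}{105} \gamma_{12} + \frac{8}{105} \gamma_{14} - \frac{64}{105} \gamma_{23} + \frac{1}{2} \gamma_{24} + \frac{8}{105} \gamma_{34}
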